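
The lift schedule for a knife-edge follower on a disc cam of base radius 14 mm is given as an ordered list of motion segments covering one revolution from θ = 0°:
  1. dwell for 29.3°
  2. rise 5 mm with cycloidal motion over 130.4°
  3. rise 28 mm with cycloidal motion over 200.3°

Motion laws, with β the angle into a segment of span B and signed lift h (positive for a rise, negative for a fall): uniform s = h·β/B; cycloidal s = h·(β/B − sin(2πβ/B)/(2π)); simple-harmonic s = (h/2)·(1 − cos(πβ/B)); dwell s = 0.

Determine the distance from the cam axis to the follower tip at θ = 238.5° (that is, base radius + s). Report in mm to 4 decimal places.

seg 1 [0°–29.3°] dwell: s stays 0.0000
seg 2 [29.3°–159.7°] cycloidal, h=5: full span → s += 5 → s = 5.0000
seg 3 [159.7°–360°] cycloidal, h=28: θ=238.5° here. β=78.8, B=200.3. 28·(0.3934 − sin(2π·0.3934)/(2π)) = 8.2491 → s = 13.2491
radial distance = base radius + s = 14 + 13.2491 = 27.2491

27.2491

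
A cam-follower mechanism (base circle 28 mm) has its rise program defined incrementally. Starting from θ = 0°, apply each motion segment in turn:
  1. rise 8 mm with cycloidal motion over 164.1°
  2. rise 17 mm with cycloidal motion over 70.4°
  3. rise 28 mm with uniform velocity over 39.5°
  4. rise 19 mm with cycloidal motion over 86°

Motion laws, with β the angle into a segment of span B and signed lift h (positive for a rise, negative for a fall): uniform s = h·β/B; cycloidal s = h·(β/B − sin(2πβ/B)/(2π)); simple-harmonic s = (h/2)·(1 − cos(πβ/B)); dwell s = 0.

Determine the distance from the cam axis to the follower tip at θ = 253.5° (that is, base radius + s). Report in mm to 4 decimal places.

seg 1 [0°–164.1°] cycloidal, h=8: full span → s += 8 → s = 8.0000
seg 2 [164.1°–234.5°] cycloidal, h=17: full span → s += 17 → s = 25.0000
seg 3 [234.5°–274°] uniform, h=28: θ=253.5° here. β=19, B=39.5. 28·19/39.5 = 13.4684 → s = 38.4684
radial distance = base radius + s = 28 + 38.4684 = 66.4684

66.4684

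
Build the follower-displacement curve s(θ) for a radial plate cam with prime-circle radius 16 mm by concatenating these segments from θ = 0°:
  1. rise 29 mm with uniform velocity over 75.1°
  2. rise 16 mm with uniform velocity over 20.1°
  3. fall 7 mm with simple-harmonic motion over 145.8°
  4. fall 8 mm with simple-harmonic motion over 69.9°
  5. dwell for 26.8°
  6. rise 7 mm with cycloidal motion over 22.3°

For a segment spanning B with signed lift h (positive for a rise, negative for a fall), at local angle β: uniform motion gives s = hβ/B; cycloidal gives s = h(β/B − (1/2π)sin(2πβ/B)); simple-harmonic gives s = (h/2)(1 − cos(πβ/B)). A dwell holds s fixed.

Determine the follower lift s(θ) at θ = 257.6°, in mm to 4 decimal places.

seg 1 [0°–75.1°] uniform, h=29: full span → s += 29 → s = 29.0000
seg 2 [75.1°–95.2°] uniform, h=16: full span → s += 16 → s = 45.0000
seg 3 [95.2°–241°] simple-harmonic, h=-7: full span → s += -7 → s = 38.0000
seg 4 [241°–310.9°] simple-harmonic, h=-8: θ=257.6° here. β=16.6, B=69.9. -8/2·(1 − cos(π·0.2375)) = -1.0626 → s = 36.9374

36.9374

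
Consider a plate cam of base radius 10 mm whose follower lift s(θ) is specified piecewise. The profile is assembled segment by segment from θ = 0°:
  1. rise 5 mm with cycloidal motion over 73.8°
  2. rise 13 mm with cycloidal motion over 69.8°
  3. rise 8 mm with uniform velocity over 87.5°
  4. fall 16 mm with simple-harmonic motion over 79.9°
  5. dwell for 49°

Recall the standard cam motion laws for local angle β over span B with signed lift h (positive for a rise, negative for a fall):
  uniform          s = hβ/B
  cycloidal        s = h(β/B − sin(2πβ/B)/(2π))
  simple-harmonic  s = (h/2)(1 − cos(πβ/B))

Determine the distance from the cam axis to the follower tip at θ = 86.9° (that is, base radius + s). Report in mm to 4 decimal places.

seg 1 [0°–73.8°] cycloidal, h=5: full span → s += 5 → s = 5.0000
seg 2 [73.8°–143.6°] cycloidal, h=13: θ=86.9° here. β=13.1, B=69.8. 13·(0.1877 − sin(2π·0.1877)/(2π)) = 0.5274 → s = 5.5274
radial distance = base radius + s = 10 + 5.5274 = 15.5274

15.5274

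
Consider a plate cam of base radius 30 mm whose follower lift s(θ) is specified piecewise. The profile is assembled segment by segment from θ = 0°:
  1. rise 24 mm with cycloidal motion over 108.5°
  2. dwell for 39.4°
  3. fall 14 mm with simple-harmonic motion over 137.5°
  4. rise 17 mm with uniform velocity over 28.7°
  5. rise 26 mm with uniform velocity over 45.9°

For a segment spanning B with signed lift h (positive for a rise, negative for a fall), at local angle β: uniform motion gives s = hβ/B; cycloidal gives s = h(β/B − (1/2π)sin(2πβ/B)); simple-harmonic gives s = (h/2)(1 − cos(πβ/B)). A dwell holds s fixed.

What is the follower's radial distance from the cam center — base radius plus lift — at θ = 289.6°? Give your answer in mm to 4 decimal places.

seg 1 [0°–108.5°] cycloidal, h=24: full span → s += 24 → s = 24.0000
seg 2 [108.5°–147.9°] dwell: s stays 24.0000
seg 3 [147.9°–285.4°] simple-harmonic, h=-14: full span → s += -14 → s = 10.0000
seg 4 [285.4°–314.1°] uniform, h=17: θ=289.6° here. β=4.2, B=28.7. 17·4.2/28.7 = 2.4878 → s = 12.4878
radial distance = base radius + s = 30 + 12.4878 = 42.4878

42.4878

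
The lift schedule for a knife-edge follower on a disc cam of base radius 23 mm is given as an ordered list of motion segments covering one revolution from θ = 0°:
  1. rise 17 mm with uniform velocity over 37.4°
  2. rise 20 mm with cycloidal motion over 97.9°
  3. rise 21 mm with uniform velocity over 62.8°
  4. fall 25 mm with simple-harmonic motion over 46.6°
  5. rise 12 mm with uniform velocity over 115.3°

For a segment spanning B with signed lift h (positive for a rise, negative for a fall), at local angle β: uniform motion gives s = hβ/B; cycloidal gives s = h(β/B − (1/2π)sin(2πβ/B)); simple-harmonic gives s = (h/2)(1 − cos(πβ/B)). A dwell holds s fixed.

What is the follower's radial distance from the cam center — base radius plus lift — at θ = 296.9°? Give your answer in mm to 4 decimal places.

seg 1 [0°–37.4°] uniform, h=17: full span → s += 17 → s = 17.0000
seg 2 [37.4°–135.3°] cycloidal, h=20: full span → s += 20 → s = 37.0000
seg 3 [135.3°–198.1°] uniform, h=21: full span → s += 21 → s = 58.0000
seg 4 [198.1°–244.7°] simple-harmonic, h=-25: full span → s += -25 → s = 33.0000
seg 5 [244.7°–360°] uniform, h=12: θ=296.9° here. β=52.2, B=115.3. 12·52.2/115.3 = 5.4328 → s = 38.4328
radial distance = base radius + s = 23 + 38.4328 = 61.4328

61.4328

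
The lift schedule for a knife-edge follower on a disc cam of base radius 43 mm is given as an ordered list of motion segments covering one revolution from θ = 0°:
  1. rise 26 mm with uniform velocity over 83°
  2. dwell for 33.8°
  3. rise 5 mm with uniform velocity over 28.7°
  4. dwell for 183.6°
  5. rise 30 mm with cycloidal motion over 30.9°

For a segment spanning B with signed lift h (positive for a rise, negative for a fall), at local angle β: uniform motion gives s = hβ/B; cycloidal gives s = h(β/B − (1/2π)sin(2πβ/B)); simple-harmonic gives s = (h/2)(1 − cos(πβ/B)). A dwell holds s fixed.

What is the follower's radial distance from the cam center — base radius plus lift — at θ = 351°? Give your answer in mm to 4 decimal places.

seg 1 [0°–83°] uniform, h=26: full span → s += 26 → s = 26.0000
seg 2 [83°–116.8°] dwell: s stays 26.0000
seg 3 [116.8°–145.5°] uniform, h=5: full span → s += 5 → s = 31.0000
seg 4 [145.5°–329.1°] dwell: s stays 31.0000
seg 5 [329.1°–360°] cycloidal, h=30: θ=351° here. β=21.9, B=30.9. 30·(0.7087 − sin(2π·0.7087)/(2π)) = 25.8772 → s = 56.8772
radial distance = base radius + s = 43 + 56.8772 = 99.8772

99.8772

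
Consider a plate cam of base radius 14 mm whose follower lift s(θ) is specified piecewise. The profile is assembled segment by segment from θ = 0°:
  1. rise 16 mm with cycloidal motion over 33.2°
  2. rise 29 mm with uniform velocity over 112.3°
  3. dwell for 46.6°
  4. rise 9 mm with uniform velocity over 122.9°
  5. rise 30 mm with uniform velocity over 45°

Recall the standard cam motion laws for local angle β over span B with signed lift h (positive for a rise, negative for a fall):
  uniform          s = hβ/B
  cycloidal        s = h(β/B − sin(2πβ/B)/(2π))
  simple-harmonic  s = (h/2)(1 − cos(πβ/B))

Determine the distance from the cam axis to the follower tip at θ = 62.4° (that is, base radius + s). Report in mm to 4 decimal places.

seg 1 [0°–33.2°] cycloidal, h=16: full span → s += 16 → s = 16.0000
seg 2 [33.2°–145.5°] uniform, h=29: θ=62.4° here. β=29.2, B=112.3. 29·29.2/112.3 = 7.5405 → s = 23.5405
radial distance = base radius + s = 14 + 23.5405 = 37.5405

37.5405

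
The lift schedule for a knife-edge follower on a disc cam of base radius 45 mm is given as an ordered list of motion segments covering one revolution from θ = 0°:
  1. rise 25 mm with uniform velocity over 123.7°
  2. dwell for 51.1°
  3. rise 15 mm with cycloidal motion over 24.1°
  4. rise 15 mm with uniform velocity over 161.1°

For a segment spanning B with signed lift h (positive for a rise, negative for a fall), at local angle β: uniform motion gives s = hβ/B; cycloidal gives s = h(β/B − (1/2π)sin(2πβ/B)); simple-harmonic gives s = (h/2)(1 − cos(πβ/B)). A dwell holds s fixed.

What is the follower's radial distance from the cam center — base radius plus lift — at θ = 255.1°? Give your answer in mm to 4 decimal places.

seg 1 [0°–123.7°] uniform, h=25: full span → s += 25 → s = 25.0000
seg 2 [123.7°–174.8°] dwell: s stays 25.0000
seg 3 [174.8°–198.9°] cycloidal, h=15: full span → s += 15 → s = 40.0000
seg 4 [198.9°–360°] uniform, h=15: θ=255.1° here. β=56.2, B=161.1. 15·56.2/161.1 = 5.2328 → s = 45.2328
radial distance = base radius + s = 45 + 45.2328 = 90.2328

90.2328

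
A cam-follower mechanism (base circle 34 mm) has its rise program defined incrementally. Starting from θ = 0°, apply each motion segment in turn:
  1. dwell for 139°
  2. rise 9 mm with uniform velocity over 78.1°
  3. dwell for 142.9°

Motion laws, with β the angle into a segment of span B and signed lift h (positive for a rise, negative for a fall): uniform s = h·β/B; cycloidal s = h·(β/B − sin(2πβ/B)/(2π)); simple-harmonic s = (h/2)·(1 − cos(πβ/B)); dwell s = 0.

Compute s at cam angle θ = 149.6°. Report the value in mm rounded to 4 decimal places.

seg 1 [0°–139°] dwell: s stays 0.0000
seg 2 [139°–217.1°] uniform, h=9: θ=149.6° here. β=10.6, B=78.1. 9·10.6/78.1 = 1.2215 → s = 1.2215

1.2215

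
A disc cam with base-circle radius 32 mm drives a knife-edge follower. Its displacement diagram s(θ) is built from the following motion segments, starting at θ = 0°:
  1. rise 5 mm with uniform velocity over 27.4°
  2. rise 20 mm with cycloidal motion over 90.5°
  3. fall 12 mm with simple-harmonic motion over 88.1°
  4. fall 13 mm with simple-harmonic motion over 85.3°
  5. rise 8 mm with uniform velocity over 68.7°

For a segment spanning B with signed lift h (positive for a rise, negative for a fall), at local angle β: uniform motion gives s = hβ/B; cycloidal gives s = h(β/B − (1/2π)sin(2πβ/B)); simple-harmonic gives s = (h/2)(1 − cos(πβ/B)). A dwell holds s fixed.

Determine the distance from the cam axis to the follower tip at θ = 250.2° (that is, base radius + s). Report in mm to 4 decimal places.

seg 1 [0°–27.4°] uniform, h=5: full span → s += 5 → s = 5.0000
seg 2 [27.4°–117.9°] cycloidal, h=20: full span → s += 20 → s = 25.0000
seg 3 [117.9°–206°] simple-harmonic, h=-12: full span → s += -12 → s = 13.0000
seg 4 [206°–291.3°] simple-harmonic, h=-13: θ=250.2° here. β=44.2, B=85.3. -13/2·(1 − cos(π·0.5182)) = -6.8709 → s = 6.1291
radial distance = base radius + s = 32 + 6.1291 = 38.1291

38.1291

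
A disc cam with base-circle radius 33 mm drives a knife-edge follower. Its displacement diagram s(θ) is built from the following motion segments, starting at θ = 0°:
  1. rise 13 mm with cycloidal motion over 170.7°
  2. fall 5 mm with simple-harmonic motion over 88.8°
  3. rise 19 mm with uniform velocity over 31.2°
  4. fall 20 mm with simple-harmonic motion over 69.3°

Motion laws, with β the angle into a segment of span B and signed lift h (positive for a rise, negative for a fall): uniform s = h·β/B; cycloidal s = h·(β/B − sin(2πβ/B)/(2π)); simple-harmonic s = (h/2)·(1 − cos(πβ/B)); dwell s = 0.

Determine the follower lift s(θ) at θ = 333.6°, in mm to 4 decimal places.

seg 1 [0°–170.7°] cycloidal, h=13: full span → s += 13 → s = 13.0000
seg 2 [170.7°–259.5°] simple-harmonic, h=-5: full span → s += -5 → s = 8.0000
seg 3 [259.5°–290.7°] uniform, h=19: full span → s += 19 → s = 27.0000
seg 4 [290.7°–360°] simple-harmonic, h=-20: θ=333.6° here. β=42.9, B=69.3. -20/2·(1 − cos(π·0.6190)) = -13.6534 → s = 13.3466

13.3466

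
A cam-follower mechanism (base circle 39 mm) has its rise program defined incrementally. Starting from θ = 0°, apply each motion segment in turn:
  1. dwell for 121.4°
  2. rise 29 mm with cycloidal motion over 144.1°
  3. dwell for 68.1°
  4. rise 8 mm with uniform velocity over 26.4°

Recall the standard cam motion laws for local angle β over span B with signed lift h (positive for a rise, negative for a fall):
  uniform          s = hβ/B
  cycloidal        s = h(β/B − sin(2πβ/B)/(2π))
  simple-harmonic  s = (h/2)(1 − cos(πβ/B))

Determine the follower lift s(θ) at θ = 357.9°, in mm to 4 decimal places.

seg 1 [0°–121.4°] dwell: s stays 0.0000
seg 2 [121.4°–265.5°] cycloidal, h=29: full span → s += 29 → s = 29.0000
seg 3 [265.5°–333.6°] dwell: s stays 29.0000
seg 4 [333.6°–360°] uniform, h=8: θ=357.9° here. β=24.3, B=26.4. 8·24.3/26.4 = 7.3636 → s = 36.3636

36.3636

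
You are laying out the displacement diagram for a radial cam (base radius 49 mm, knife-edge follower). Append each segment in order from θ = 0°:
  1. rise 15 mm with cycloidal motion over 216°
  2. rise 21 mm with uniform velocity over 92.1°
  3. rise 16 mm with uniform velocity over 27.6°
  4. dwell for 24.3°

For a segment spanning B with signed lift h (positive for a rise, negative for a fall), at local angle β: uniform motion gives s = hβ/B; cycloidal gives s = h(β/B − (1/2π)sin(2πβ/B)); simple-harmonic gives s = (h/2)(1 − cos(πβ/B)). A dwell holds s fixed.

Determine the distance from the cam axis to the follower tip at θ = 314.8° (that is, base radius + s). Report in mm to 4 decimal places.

seg 1 [0°–216°] cycloidal, h=15: full span → s += 15 → s = 15.0000
seg 2 [216°–308.1°] uniform, h=21: full span → s += 21 → s = 36.0000
seg 3 [308.1°–335.7°] uniform, h=16: θ=314.8° here. β=6.7, B=27.6. 16·6.7/27.6 = 3.8841 → s = 39.8841
radial distance = base radius + s = 49 + 39.8841 = 88.8841

88.8841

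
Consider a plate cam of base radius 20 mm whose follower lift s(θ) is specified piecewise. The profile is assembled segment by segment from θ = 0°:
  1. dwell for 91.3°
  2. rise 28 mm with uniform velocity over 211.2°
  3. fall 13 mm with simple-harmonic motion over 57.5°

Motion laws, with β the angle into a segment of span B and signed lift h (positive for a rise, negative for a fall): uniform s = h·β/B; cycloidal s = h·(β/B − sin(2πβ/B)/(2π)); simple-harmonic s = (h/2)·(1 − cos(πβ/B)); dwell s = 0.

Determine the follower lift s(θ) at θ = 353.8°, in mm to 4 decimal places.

seg 1 [0°–91.3°] dwell: s stays 0.0000
seg 2 [91.3°–302.5°] uniform, h=28: full span → s += 28 → s = 28.0000
seg 3 [302.5°–360°] simple-harmonic, h=-13: θ=353.8° here. β=51.3, B=57.5. -13/2·(1 − cos(π·0.8922)) = -12.6306 → s = 15.3694

15.3694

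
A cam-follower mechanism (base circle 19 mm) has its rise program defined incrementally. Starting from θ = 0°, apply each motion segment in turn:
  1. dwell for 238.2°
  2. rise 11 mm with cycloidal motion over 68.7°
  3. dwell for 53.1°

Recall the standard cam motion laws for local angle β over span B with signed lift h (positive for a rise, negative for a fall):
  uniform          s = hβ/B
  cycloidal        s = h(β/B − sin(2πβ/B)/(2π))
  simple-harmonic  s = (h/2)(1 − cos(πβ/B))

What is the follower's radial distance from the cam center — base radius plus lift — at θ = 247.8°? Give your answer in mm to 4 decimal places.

seg 1 [0°–238.2°] dwell: s stays 0.0000
seg 2 [238.2°–306.9°] cycloidal, h=11: θ=247.8° here. β=9.6, B=68.7. 11·(0.1397 − sin(2π·0.1397)/(2π)) = 0.1900 → s = 0.1900
radial distance = base radius + s = 19 + 0.1900 = 19.1900

19.1900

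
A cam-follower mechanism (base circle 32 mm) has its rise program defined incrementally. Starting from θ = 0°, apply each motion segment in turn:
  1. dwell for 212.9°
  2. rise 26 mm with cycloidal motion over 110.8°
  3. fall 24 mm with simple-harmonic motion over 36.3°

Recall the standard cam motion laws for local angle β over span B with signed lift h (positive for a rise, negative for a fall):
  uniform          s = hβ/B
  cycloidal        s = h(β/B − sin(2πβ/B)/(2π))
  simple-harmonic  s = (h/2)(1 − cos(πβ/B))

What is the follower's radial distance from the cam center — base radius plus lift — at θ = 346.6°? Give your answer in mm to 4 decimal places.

seg 1 [0°–212.9°] dwell: s stays 0.0000
seg 2 [212.9°–323.7°] cycloidal, h=26: full span → s += 26 → s = 26.0000
seg 3 [323.7°–360°] simple-harmonic, h=-24: θ=346.6° here. β=22.9, B=36.3. -24/2·(1 − cos(π·0.6309)) = -16.7953 → s = 9.2047
radial distance = base radius + s = 32 + 9.2047 = 41.2047

41.2047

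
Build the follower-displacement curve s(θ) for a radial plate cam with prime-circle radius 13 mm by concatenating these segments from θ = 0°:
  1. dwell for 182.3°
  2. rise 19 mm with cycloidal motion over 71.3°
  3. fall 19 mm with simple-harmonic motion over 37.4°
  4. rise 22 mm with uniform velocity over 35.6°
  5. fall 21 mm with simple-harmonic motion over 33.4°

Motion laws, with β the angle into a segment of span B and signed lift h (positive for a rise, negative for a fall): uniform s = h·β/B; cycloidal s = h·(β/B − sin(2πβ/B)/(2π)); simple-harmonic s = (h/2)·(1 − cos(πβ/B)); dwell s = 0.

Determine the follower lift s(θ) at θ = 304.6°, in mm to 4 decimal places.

seg 1 [0°–182.3°] dwell: s stays 0.0000
seg 2 [182.3°–253.6°] cycloidal, h=19: full span → s += 19 → s = 19.0000
seg 3 [253.6°–291°] simple-harmonic, h=-19: full span → s += -19 → s = 0.0000
seg 4 [291°–326.6°] uniform, h=22: θ=304.6° here. β=13.6, B=35.6. 22·13.6/35.6 = 8.4045 → s = 8.4045

8.4045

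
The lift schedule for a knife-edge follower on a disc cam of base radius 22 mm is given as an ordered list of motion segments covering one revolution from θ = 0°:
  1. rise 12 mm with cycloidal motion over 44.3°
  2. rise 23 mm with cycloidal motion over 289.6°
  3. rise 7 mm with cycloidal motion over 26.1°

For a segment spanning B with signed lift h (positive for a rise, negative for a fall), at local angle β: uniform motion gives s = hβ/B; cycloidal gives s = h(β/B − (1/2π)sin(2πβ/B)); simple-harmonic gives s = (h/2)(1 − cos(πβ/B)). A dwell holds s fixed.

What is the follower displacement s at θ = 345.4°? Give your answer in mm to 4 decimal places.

seg 1 [0°–44.3°] cycloidal, h=12: full span → s += 12 → s = 12.0000
seg 2 [44.3°–333.9°] cycloidal, h=23: full span → s += 23 → s = 35.0000
seg 3 [333.9°–360°] cycloidal, h=7: θ=345.4° here. β=11.5, B=26.1. 7·(0.4406 − sin(2π·0.4406)/(2π)) = 2.6782 → s = 37.6782

37.6782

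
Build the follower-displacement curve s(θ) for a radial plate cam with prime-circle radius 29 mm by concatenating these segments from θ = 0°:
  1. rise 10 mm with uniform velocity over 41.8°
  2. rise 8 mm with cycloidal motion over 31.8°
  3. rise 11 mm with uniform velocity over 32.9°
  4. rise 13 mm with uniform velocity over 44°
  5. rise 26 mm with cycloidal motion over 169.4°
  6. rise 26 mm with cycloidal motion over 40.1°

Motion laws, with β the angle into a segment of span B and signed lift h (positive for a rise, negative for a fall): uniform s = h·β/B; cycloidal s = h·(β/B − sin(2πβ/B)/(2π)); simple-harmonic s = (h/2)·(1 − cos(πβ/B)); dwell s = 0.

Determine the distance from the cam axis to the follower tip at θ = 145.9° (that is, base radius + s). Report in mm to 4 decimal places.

seg 1 [0°–41.8°] uniform, h=10: full span → s += 10 → s = 10.0000
seg 2 [41.8°–73.6°] cycloidal, h=8: full span → s += 8 → s = 18.0000
seg 3 [73.6°–106.5°] uniform, h=11: full span → s += 11 → s = 29.0000
seg 4 [106.5°–150.5°] uniform, h=13: θ=145.9° here. β=39.4, B=44. 13·39.4/44 = 11.6409 → s = 40.6409
radial distance = base radius + s = 29 + 40.6409 = 69.6409

69.6409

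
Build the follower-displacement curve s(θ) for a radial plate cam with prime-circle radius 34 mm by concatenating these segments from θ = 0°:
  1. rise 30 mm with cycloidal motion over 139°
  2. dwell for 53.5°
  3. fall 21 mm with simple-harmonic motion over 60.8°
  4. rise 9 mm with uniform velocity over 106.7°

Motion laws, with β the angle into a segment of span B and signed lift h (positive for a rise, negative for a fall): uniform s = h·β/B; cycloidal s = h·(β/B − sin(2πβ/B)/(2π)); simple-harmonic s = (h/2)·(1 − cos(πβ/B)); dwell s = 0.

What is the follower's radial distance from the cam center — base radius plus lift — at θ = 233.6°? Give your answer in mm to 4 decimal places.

seg 1 [0°–139°] cycloidal, h=30: full span → s += 30 → s = 30.0000
seg 2 [139°–192.5°] dwell: s stays 30.0000
seg 3 [192.5°–253.3°] simple-harmonic, h=-21: θ=233.6° here. β=41.1, B=60.8. -21/2·(1 − cos(π·0.6760)) = -16.0140 → s = 13.9860
radial distance = base radius + s = 34 + 13.9860 = 47.9860

47.9860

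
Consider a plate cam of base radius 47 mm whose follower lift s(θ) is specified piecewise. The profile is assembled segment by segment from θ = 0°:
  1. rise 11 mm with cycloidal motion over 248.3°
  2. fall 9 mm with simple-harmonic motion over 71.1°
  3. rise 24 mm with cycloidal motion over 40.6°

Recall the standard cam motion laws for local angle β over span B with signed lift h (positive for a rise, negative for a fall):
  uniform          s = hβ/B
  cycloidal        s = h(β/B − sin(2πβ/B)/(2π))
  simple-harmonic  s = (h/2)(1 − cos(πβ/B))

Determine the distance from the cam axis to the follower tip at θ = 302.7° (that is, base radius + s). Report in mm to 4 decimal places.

seg 1 [0°–248.3°] cycloidal, h=11: full span → s += 11 → s = 11.0000
seg 2 [248.3°–319.4°] simple-harmonic, h=-9: θ=302.7° here. β=54.4, B=71.1. -9/2·(1 − cos(π·0.7651)) = -7.8295 → s = 3.1705
radial distance = base radius + s = 47 + 3.1705 = 50.1705

50.1705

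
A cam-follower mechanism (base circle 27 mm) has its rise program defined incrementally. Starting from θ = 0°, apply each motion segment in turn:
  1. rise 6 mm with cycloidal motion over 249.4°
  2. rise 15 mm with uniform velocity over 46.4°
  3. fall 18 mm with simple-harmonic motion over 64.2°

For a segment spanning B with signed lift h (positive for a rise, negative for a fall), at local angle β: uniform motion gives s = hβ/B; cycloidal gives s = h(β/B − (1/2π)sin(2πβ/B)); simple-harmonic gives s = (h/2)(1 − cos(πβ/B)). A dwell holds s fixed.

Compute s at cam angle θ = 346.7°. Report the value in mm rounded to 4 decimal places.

seg 1 [0°–249.4°] cycloidal, h=6: full span → s += 6 → s = 6.0000
seg 2 [249.4°–295.8°] uniform, h=15: full span → s += 15 → s = 21.0000
seg 3 [295.8°–360°] simple-harmonic, h=-18: θ=346.7° here. β=50.9, B=64.2. -18/2·(1 − cos(π·0.7928)) = -16.1602 → s = 4.8398

4.8398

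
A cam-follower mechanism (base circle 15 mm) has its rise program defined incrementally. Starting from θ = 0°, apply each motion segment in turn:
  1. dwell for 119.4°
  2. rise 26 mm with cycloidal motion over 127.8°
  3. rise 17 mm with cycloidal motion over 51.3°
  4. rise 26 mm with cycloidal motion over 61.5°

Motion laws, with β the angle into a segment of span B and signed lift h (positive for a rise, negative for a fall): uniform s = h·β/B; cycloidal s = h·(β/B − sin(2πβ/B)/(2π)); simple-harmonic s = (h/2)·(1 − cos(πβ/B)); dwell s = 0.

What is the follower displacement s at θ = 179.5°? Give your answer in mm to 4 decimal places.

seg 1 [0°–119.4°] dwell: s stays 0.0000
seg 2 [119.4°–247.2°] cycloidal, h=26: θ=179.5° here. β=60.1, B=127.8. 26·(0.4703 − sin(2π·0.4703)/(2π)) = 11.4583 → s = 11.4583

11.4583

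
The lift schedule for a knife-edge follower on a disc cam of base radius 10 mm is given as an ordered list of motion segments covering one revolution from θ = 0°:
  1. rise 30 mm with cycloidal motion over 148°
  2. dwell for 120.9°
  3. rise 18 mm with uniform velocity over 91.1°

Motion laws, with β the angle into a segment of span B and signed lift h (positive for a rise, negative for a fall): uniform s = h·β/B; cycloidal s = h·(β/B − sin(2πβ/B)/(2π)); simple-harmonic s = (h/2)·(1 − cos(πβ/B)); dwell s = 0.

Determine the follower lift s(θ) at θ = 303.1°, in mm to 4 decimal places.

seg 1 [0°–148°] cycloidal, h=30: full span → s += 30 → s = 30.0000
seg 2 [148°–268.9°] dwell: s stays 30.0000
seg 3 [268.9°–360°] uniform, h=18: θ=303.1° here. β=34.2, B=91.1. 18·34.2/91.1 = 6.7574 → s = 36.7574

36.7574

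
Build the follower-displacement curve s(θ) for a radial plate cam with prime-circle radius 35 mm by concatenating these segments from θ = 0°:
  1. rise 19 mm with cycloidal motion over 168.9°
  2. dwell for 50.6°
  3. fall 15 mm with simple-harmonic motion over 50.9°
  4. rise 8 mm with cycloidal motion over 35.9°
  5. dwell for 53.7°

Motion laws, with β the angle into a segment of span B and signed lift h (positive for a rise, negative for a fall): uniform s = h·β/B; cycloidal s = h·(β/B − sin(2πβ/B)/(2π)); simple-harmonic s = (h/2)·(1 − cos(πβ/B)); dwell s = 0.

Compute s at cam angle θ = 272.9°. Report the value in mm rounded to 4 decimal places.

seg 1 [0°–168.9°] cycloidal, h=19: full span → s += 19 → s = 19.0000
seg 2 [168.9°–219.5°] dwell: s stays 19.0000
seg 3 [219.5°–270.4°] simple-harmonic, h=-15: full span → s += -15 → s = 4.0000
seg 4 [270.4°–306.3°] cycloidal, h=8: θ=272.9° here. β=2.5, B=35.9. 8·(0.0696 − sin(2π·0.0696)/(2π)) = 0.0176 → s = 4.0176

4.0176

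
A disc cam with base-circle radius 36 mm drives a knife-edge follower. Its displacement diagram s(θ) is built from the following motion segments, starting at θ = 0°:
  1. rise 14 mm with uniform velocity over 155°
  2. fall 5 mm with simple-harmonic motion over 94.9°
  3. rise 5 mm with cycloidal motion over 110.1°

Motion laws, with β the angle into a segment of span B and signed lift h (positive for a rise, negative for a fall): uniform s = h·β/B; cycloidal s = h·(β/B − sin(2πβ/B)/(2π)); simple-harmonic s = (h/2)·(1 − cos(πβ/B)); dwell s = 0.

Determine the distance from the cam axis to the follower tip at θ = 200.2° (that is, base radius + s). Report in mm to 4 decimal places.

seg 1 [0°–155°] uniform, h=14: full span → s += 14 → s = 14.0000
seg 2 [155°–249.9°] simple-harmonic, h=-5: θ=200.2° here. β=45.2, B=94.9. -5/2·(1 − cos(π·0.4763)) = -2.3140 → s = 11.6860
radial distance = base radius + s = 36 + 11.6860 = 47.6860

47.6860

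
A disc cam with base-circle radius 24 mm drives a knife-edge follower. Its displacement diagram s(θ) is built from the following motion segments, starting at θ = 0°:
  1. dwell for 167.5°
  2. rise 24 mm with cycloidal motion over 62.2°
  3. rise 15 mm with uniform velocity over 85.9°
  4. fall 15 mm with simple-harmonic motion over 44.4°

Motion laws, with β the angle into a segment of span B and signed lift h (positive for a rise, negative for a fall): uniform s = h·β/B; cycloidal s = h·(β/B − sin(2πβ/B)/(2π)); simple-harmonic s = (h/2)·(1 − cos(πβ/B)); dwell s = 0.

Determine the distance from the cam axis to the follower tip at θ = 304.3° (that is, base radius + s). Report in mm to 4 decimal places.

seg 1 [0°–167.5°] dwell: s stays 0.0000
seg 2 [167.5°–229.7°] cycloidal, h=24: full span → s += 24 → s = 24.0000
seg 3 [229.7°–315.6°] uniform, h=15: θ=304.3° here. β=74.6, B=85.9. 15·74.6/85.9 = 13.0268 → s = 37.0268
radial distance = base radius + s = 24 + 37.0268 = 61.0268

61.0268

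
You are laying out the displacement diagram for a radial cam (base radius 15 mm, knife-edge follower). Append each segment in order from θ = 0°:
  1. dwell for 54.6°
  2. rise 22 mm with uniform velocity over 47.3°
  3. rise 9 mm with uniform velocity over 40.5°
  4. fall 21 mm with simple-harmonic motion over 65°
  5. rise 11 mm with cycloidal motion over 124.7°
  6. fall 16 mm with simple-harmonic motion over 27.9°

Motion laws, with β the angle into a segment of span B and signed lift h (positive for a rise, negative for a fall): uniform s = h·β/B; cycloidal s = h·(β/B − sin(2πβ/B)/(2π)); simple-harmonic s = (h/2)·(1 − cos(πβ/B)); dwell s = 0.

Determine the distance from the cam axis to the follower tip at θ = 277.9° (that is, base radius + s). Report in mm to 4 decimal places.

seg 1 [0°–54.6°] dwell: s stays 0.0000
seg 2 [54.6°–101.9°] uniform, h=22: full span → s += 22 → s = 22.0000
seg 3 [101.9°–142.4°] uniform, h=9: full span → s += 9 → s = 31.0000
seg 4 [142.4°–207.4°] simple-harmonic, h=-21: full span → s += -21 → s = 10.0000
seg 5 [207.4°–332.1°] cycloidal, h=11: θ=277.9° here. β=70.5, B=124.7. 11·(0.5654 − sin(2π·0.5654)/(2π)) = 6.9178 → s = 16.9178
radial distance = base radius + s = 15 + 16.9178 = 31.9178

31.9178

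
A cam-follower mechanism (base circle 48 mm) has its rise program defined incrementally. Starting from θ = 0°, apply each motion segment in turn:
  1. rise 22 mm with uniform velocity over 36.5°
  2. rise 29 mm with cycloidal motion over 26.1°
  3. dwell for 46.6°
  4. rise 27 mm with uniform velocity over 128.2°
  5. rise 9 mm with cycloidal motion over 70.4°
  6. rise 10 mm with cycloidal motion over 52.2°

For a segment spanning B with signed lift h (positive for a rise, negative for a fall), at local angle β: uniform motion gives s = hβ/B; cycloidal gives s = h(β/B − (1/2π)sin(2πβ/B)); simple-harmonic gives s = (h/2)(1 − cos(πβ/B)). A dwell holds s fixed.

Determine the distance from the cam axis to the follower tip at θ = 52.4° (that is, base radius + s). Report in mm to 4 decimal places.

seg 1 [0°–36.5°] uniform, h=22: full span → s += 22 → s = 22.0000
seg 2 [36.5°–62.6°] cycloidal, h=29: θ=52.4° here. β=15.9, B=26.1. 29·(0.6092 − sin(2π·0.6092)/(2π)) = 20.5907 → s = 42.5907
radial distance = base radius + s = 48 + 42.5907 = 90.5907

90.5907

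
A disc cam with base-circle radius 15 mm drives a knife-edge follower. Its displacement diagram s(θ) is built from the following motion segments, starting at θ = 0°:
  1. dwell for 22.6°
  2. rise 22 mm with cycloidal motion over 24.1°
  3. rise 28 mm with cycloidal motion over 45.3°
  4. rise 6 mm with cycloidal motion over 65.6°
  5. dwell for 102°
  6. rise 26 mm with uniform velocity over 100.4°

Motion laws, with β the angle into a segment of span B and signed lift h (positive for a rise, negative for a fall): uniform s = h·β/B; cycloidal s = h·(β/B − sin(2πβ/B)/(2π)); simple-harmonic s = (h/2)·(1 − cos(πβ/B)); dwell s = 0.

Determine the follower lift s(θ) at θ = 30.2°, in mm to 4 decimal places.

seg 1 [0°–22.6°] dwell: s stays 0.0000
seg 2 [22.6°–46.7°] cycloidal, h=22: θ=30.2° here. β=7.6, B=24.1. 22·(0.3154 − sin(2π·0.3154)/(2π)) = 3.7274 → s = 3.7274

3.7274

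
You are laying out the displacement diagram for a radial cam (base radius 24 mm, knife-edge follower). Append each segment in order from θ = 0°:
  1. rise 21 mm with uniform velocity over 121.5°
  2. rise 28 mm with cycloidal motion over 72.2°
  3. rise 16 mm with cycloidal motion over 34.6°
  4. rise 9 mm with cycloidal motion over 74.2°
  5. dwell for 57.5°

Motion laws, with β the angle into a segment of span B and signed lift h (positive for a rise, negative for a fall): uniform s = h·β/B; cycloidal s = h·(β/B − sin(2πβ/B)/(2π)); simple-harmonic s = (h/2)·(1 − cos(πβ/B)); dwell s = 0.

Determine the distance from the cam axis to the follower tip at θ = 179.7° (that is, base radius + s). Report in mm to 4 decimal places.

seg 1 [0°–121.5°] uniform, h=21: full span → s += 21 → s = 21.0000
seg 2 [121.5°–193.7°] cycloidal, h=28: θ=179.7° here. β=58.2, B=72.2. 28·(0.8061 − sin(2π·0.8061)/(2π)) = 26.7530 → s = 47.7530
radial distance = base radius + s = 24 + 47.7530 = 71.7530

71.7530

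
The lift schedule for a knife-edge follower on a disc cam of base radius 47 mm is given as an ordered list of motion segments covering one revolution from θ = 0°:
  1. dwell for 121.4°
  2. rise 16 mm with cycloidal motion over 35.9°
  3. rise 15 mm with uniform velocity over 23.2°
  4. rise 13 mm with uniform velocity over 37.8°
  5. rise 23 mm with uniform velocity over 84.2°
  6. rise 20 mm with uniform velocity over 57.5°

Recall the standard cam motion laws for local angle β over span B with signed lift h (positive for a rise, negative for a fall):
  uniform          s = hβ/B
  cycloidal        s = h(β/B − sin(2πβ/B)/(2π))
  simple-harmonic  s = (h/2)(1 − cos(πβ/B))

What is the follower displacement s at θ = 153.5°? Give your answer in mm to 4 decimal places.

seg 1 [0°–121.4°] dwell: s stays 0.0000
seg 2 [121.4°–157.3°] cycloidal, h=16: θ=153.5° here. β=32.1, B=35.9. 16·(0.8942 − sin(2π·0.8942)/(2π)) = 15.8779 → s = 15.8779

15.8779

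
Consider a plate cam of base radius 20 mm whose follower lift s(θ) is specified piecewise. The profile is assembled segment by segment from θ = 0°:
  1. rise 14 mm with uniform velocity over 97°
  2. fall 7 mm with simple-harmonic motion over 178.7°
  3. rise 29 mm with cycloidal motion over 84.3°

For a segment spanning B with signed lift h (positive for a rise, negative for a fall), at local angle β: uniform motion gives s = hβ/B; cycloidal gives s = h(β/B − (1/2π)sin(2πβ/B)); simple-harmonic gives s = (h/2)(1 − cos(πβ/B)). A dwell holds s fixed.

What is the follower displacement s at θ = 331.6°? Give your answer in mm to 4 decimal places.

seg 1 [0°–97°] uniform, h=14: full span → s += 14 → s = 14.0000
seg 2 [97°–275.7°] simple-harmonic, h=-7: full span → s += -7 → s = 7.0000
seg 3 [275.7°–360°] cycloidal, h=29: θ=331.6° here. β=55.9, B=84.3. 29·(0.6631 − sin(2π·0.6631)/(2π)) = 23.1747 → s = 30.1747

30.1747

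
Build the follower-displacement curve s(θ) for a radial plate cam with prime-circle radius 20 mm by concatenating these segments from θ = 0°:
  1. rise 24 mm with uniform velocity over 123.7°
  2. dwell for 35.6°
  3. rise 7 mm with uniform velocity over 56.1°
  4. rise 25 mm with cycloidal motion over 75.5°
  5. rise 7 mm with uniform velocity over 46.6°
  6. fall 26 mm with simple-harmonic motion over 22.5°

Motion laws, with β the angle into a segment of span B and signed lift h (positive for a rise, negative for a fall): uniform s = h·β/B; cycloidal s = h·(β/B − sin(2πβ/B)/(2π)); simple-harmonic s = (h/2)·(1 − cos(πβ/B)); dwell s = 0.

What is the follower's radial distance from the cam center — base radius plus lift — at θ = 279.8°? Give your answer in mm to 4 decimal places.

seg 1 [0°–123.7°] uniform, h=24: full span → s += 24 → s = 24.0000
seg 2 [123.7°–159.3°] dwell: s stays 24.0000
seg 3 [159.3°–215.4°] uniform, h=7: full span → s += 7 → s = 31.0000
seg 4 [215.4°–290.9°] cycloidal, h=25: θ=279.8° here. β=64.4, B=75.5. 25·(0.8530 − sin(2π·0.8530)/(2π)) = 24.4991 → s = 55.4991
radial distance = base radius + s = 20 + 55.4991 = 75.4991

75.4991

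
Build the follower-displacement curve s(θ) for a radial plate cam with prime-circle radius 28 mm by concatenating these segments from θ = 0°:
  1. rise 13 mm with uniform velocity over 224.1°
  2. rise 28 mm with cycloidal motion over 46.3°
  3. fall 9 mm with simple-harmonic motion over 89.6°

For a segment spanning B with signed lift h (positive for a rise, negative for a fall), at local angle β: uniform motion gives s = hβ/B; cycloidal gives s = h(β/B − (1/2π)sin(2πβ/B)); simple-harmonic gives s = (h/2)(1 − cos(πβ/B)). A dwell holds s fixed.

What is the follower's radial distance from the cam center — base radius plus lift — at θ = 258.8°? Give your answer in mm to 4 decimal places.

seg 1 [0°–224.1°] uniform, h=13: full span → s += 13 → s = 13.0000
seg 2 [224.1°–270.4°] cycloidal, h=28: θ=258.8° here. β=34.7, B=46.3. 28·(0.7495 − sin(2π·0.7495)/(2π)) = 25.4412 → s = 38.4412
radial distance = base radius + s = 28 + 38.4412 = 66.4412

66.4412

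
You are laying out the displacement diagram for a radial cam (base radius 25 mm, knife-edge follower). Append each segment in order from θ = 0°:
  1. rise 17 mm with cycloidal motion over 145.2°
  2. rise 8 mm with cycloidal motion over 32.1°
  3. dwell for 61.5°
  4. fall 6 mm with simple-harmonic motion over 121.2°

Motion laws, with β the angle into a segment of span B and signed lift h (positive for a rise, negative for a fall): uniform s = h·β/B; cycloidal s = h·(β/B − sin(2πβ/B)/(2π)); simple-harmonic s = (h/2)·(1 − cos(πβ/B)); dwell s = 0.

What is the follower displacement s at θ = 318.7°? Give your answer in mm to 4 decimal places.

seg 1 [0°–145.2°] cycloidal, h=17: full span → s += 17 → s = 17.0000
seg 2 [145.2°–177.3°] cycloidal, h=8: full span → s += 8 → s = 25.0000
seg 3 [177.3°–238.8°] dwell: s stays 25.0000
seg 4 [238.8°–360°] simple-harmonic, h=-6: θ=318.7° here. β=79.9, B=121.2. -6/2·(1 − cos(π·0.6592)) = -4.4390 → s = 20.5610

20.5610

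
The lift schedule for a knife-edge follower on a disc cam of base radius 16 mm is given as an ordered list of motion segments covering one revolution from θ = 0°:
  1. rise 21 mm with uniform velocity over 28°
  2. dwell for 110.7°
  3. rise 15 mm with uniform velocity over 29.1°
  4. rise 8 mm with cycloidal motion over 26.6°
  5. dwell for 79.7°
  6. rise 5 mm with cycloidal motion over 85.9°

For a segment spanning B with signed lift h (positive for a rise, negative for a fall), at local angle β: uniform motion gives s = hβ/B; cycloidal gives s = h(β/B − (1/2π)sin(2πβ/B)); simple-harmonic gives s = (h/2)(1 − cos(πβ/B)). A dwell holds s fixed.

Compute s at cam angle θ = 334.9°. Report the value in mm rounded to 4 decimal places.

seg 1 [0°–28°] uniform, h=21: full span → s += 21 → s = 21.0000
seg 2 [28°–138.7°] dwell: s stays 21.0000
seg 3 [138.7°–167.8°] uniform, h=15: full span → s += 15 → s = 36.0000
seg 4 [167.8°–194.4°] cycloidal, h=8: full span → s += 8 → s = 44.0000
seg 5 [194.4°–274.1°] dwell: s stays 44.0000
seg 6 [274.1°–360°] cycloidal, h=5: θ=334.9° here. β=60.8, B=85.9. 5·(0.7078 − sin(2π·0.7078)/(2π)) = 4.3070 → s = 48.3070

48.3070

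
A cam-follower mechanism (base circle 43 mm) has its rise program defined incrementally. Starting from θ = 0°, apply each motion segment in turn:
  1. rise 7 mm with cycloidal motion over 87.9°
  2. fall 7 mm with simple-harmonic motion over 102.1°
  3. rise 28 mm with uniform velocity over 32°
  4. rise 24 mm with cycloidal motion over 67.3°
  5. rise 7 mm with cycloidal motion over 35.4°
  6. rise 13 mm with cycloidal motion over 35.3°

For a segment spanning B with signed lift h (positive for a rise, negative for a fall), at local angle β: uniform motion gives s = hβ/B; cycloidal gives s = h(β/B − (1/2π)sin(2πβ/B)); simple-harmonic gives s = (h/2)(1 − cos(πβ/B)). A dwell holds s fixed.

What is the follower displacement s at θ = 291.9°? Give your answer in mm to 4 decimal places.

seg 1 [0°–87.9°] cycloidal, h=7: full span → s += 7 → s = 7.0000
seg 2 [87.9°–190°] simple-harmonic, h=-7: full span → s += -7 → s = 0.0000
seg 3 [190°–222°] uniform, h=28: full span → s += 28 → s = 28.0000
seg 4 [222°–289.3°] cycloidal, h=24: full span → s += 24 → s = 52.0000
seg 5 [289.3°–324.7°] cycloidal, h=7: θ=291.9° here. β=2.6, B=35.4. 7·(0.0734 − sin(2π·0.0734)/(2π)) = 0.0181 → s = 52.0181

52.0181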